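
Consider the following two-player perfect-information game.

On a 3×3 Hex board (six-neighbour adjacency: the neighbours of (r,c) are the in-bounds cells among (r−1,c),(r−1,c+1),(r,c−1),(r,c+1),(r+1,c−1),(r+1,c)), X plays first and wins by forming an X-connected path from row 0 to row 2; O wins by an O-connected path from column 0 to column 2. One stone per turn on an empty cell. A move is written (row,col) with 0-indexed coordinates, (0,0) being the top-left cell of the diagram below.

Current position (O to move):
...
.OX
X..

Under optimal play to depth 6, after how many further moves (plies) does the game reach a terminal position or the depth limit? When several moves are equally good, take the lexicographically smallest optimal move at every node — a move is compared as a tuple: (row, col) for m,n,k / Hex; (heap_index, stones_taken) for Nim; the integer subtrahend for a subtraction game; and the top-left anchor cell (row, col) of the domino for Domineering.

PV length from [.../.OX/X..]: 4 plies

ply 1, O at .../.OX/X.. | (0,0)=-1→O../.OX/X..*; (0,1)=-1→.O./.OX/X..; (0,2)=-1→..O/.OX/X..; (1,0)=-1→.../OOX/X..; (2,1)=-1→.../.OX/XO.; (2,2)=-1→.../.OX/X.O
ply 2, X at O../.OX/X.. | (0,1)=+1→OX./.OX/X..*; (0,2)=+1→O.X/.OX/X..; (1,0)=+1→O../XOX/X..; (2,1)=-1→O../.OX/XX.; (2,2)=-1→O../.OX/X.X
ply 3, O at OX./.OX/X.. | (0,2)=-1→OXO/.OX/X..*; (1,0)=-1→OX./OOX/X..; (2,1)=-1→OX./.OX/XO.; (2,2)=-1→OX./.OX/X.O
ply 4, X at OXO/.OX/X.. | (1,0)=+1→OXO/XOX/X..*; (2,1)=-1→OXO/.OX/XX.; (2,2)=-1→OXO/.OX/X.X
ply 5: OXO/XOX/X.. is terminal -1 (O); from .../.OX/X.. depth 6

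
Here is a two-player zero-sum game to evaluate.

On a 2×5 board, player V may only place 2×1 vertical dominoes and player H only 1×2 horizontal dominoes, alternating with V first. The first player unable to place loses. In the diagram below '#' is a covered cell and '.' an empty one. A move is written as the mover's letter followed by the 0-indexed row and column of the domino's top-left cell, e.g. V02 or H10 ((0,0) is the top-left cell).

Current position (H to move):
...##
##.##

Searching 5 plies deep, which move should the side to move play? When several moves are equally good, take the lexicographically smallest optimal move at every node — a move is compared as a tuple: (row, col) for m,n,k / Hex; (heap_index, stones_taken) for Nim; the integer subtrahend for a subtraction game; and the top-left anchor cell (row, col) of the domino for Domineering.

ply 1, H at ...##/##.## | H00=-1→##.##/##.##; H01=+1→.####/##.##*
ply 2: .####/##.## is terminal -1 (V); from ...##/##.## depth 5

H's best at [...##/##.##]: H01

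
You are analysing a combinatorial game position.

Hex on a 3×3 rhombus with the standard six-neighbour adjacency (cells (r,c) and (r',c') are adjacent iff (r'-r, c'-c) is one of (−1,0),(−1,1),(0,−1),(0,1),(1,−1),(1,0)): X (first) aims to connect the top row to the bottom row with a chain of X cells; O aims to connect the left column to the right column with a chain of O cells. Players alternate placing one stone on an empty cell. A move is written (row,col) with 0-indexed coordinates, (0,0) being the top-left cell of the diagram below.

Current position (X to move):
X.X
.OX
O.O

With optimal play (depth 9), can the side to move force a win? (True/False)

X winning at [X.X/.OX/O.O]: True

[X.X/.OX/O.O] X move#1: (0,1):-1/XXX/.OX/O.O, (1,0):-1/X.X/XOX/O.O, (2,1):+1/X.X/.OX/OXO*
[X.X/.OX/OXO] end (terminal -1, O#2); searched X.X/.OX/O.O to 9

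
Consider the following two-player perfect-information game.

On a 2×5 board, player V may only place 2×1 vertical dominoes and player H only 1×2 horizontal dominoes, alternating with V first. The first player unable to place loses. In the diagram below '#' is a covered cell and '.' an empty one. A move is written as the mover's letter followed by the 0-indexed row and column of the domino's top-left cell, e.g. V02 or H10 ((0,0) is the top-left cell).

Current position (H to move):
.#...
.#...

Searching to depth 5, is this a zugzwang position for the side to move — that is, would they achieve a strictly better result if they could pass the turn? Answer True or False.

zugzwang(.#.../.#..., H) = False

[.#.../.#...] H move#1: H02:-1/.###./.#...*, H03:-1/.#.##/.#..., H12:-1/.#.../.###., H13:-1/.#.../.#.##
[.###./.#...] V move#2: V00:-1/####./##..., V04:+1/.####/.#..#*
[.####/.#..#] H move#3: H12:-1/.####/.####*
[.####/.####] V move#4: V00:+1/#####/#####*
[#####/#####] end (terminal -1, H#5); searched .#.../.#... to 5
suppose H passes — search the same position with V to move:
pass> [.#.../.#...] V move#1: V00:-1/##.../##..., V02:-1/.##../.##.., V03:+1/.#.#./.#.#.*, V04:-1/.#..#/.#..#
pass> [.#.#./.#.#.] end (terminal -1, H#2); searched .#.../.#... to 5
for H: play -1, pass -1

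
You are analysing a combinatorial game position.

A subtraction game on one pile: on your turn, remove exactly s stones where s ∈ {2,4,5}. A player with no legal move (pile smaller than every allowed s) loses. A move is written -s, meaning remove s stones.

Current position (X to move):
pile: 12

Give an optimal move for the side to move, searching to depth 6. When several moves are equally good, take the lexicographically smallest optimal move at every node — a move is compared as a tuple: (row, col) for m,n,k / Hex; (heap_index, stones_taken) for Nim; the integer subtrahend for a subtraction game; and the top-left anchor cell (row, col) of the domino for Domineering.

X's best at [12]: -4

[12] X move#1: -2:-1/10, -4:+1/8*, -5:+1/7
[8] O move#2: -2:-1/6*, -4:-1/4, -5:-1/3
[6] X move#3: -2:-1/4, -4:-1/2, -5:+1/1*
[1] end (terminal -1, O#4); searched 12 to 6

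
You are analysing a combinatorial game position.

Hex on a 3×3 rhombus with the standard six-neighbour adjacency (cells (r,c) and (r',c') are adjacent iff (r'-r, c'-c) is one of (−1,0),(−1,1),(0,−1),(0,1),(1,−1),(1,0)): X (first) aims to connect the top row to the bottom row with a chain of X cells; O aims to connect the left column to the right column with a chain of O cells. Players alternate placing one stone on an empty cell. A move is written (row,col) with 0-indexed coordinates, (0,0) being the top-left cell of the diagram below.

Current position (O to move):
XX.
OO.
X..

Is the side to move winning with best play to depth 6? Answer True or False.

p1 O@[XX./OO./X..]: (0,2)[XXO/OO./X..]+1* (1,2)[XX./OOO/X..]+1 (2,1)[XX./OO./XO.]+1 (2,2)[XX./OO./X.O]+1
p2 X@[XXO/OO./X..] terminal -1; root [XX./OO./X..] d6

O winning at [XX./OO./X..]: True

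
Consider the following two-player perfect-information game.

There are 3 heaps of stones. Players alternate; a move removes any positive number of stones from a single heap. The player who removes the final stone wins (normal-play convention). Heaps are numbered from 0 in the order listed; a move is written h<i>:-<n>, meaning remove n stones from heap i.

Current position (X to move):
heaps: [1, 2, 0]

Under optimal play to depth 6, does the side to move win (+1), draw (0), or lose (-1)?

[(1,2,0)] X move#1: h0:-1:-1/(0,2,0), h1:-1:+1/(1,1,0)*, h1:-2:-1/(1,0,0)
[(1,1,0)] O move#2: h0:-1:-1/(0,1,0)*, h1:-1:-1/(1,0,0)
[(0,1,0)] X move#3: h1:-1:+1/(0,0,0)*
[(0,0,0)] end (terminal -1, O#4); searched (1,2,0) to 6

value((1,2,0), X) = +1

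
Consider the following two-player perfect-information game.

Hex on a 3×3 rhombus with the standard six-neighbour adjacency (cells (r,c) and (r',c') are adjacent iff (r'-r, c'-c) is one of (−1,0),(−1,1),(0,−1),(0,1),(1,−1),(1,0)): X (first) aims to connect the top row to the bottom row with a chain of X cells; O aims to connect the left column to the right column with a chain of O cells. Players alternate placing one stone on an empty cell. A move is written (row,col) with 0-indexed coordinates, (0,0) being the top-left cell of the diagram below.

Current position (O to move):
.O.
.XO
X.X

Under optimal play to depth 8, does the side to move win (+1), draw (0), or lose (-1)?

value(.O./.XO/X.X, O) = +1

p1 O@[.O./.XO/X.X]: (0,0)[OO./.XO/X.X]-1 (0,2)[.OO/.XO/X.X]+1* (1,0)[.O./OXO/X.X]-1 (2,1)[.O./.XO/XOX]-1
p2 X@[.OO/.XO/X.X]: (0,0)[XOO/.XO/X.X]-1* (1,0)[.OO/XXO/X.X]-1 (2,1)[.OO/.XO/XXX]-1
p3 O@[XOO/.XO/X.X]: (1,0)[XOO/OXO/X.X]+1* (2,1)[XOO/.XO/XOX]-1
p4 X@[XOO/OXO/X.X] terminal -1; root [.O./.XO/X.X] d8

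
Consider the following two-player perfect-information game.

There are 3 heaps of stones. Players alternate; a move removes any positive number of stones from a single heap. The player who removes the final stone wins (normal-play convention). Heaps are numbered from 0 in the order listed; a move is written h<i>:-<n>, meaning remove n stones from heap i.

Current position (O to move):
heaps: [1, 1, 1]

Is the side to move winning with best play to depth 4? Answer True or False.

[(1,1,1)] O move#1: h0:-1:+1/(0,1,1)*, h1:-1:+1/(1,0,1), h2:-1:+1/(1,1,0)
[(0,1,1)] X move#2: h1:-1:-1/(0,0,1)*, h2:-1:-1/(0,1,0)
[(0,0,1)] O move#3: h2:-1:+1/(0,0,0)*
[(0,0,0)] end (terminal -1, X#4); searched (1,1,1) to 4

O winning at [(1,1,1)]: True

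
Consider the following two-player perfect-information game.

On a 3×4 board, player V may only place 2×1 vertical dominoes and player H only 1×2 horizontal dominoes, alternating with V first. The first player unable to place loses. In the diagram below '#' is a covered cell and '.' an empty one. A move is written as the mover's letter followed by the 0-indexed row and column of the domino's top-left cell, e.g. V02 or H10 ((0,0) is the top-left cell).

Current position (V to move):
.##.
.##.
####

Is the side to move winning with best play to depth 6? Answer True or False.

[.##./.##./####] V move#1: V00:+1/###./###./####*, V03:+1/.###/.###/####
[###./###./####] end (terminal -1, H#2); searched .##./.##./#### to 6

V winning at [.##./.##./####]: True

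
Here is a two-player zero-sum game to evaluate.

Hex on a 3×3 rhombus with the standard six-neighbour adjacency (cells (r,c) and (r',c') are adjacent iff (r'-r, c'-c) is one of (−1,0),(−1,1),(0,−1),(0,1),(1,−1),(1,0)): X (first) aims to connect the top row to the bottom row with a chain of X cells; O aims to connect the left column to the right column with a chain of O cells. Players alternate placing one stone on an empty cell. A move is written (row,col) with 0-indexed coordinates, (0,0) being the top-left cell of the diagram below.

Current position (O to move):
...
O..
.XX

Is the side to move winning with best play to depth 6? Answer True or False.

O winning at [.../O../.XX]: True

[.../O../.XX] O move#1: (0,0):-1/O../O../.XX, (0,1):-1/.O./O../.XX, (0,2):+1/..O/O../.XX*, (1,1):+1/.../OO./.XX, (1,2):-1/.../O.O/.XX, (2,0):-1/.../O../OXX
[..O/O../.XX] X move#2: (0,0):-1/X.O/O../.XX*, (0,1):-1/.XO/O../.XX, (1,1):-1/..O/OX./.XX, (1,2):-1/..O/O.X/.XX, (2,0):-1/..O/O../XXX
[X.O/O../.XX] O move#3: (0,1):+1/XOO/O../.XX*, (1,1):+1/X.O/OO./.XX, (1,2):+1/X.O/O.O/.XX, (2,0):+1/X.O/O../OXX
[XOO/O../.XX] end (terminal -1, X#4); searched .../O../.XX to 6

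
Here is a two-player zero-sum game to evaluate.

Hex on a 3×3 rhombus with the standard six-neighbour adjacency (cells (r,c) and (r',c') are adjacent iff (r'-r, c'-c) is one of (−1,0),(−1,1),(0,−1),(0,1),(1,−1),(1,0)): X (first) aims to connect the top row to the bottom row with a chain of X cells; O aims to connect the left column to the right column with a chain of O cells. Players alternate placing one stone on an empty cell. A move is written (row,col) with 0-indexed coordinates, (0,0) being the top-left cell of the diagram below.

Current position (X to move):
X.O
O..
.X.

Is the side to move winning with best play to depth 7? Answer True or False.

ply 1, X at X.O/O../.X. | (0,1)=-1→XXO/O../.X.*; (1,1)=-1→X.O/OX./.X.; (1,2)=-1→X.O/O.X/.X.; (2,0)=-1→X.O/O../XX.; (2,2)=-1→X.O/O../.XX
ply 2, O at XXO/O../.X. | (1,1)=+1→XXO/OO./.X.*; (1,2)=-1→XXO/O.O/.X.; (2,0)=-1→XXO/O../OX.; (2,2)=-1→XXO/O../.XO
ply 3: XXO/OO./.X. is terminal -1 (X); from X.O/O../.X. depth 7

X winning at [X.O/O../.X.]: False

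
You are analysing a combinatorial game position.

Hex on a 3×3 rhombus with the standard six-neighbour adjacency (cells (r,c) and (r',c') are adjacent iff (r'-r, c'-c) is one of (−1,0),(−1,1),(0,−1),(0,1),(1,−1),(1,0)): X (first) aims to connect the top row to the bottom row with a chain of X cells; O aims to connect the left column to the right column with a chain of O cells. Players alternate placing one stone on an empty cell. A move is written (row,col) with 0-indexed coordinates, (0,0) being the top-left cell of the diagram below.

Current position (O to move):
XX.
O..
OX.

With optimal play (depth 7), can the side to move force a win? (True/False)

ply 1, O at XX./O../OX. | (0,2)=-1→XXO/O../OX.; (1,1)=+1→XX./OO./OX.*; (1,2)=-1→XX./O.O/OX.; (2,2)=-1→XX./O../OXO
ply 2, X at XX./OO./OX. | (0,2)=-1→XXX/OO./OX.*; (1,2)=-1→XX./OOX/OX.; (2,2)=-1→XX./OO./OXX
ply 3, O at XXX/OO./OX. | (1,2)=+1→XXX/OOO/OX.*; (2,2)=-1→XXX/OO./OXO
ply 4: XXX/OOO/OX. is terminal -1 (X); from XX./O../OX. depth 7

O winning at [XX./O../OX.]: True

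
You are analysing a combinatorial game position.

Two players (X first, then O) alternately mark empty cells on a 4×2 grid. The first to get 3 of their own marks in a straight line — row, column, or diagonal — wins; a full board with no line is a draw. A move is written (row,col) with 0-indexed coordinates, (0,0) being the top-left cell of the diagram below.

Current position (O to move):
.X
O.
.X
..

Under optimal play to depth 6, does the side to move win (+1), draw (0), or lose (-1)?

p1 O@[.X/O./.X/..]: (0,0)[OX/O./.X/..]-1 (1,1)[.X/OO/.X/..]+0* (2,0)[.X/O./OX/..]-1 (3,0)[.X/O./.X/O.]-1 (3,1)[.X/O./.X/.O]-1
p2 X@[.X/OO/.X/..]: (0,0)[XX/OO/.X/..]+0* (2,0)[.X/OO/XX/..]+0 (3,0)[.X/OO/.X/X.]+0 (3,1)[.X/OO/.X/.X]-1
p3 O@[XX/OO/.X/..]: (2,0)[XX/OO/OX/..]+0* (3,0)[XX/OO/.X/O.]+0 (3,1)[XX/OO/.X/.O]+0
p4 X@[XX/OO/OX/..]: (3,0)[XX/OO/OX/X.]+0* (3,1)[XX/OO/OX/.X]-1
p5 O@[XX/OO/OX/X.]: (3,1)[XX/OO/OX/XO]+0*
p6 X@[XX/OO/OX/XO] terminal +0; root [.X/O./.X/..] d6

value(.X/O./.X/.., O) = 0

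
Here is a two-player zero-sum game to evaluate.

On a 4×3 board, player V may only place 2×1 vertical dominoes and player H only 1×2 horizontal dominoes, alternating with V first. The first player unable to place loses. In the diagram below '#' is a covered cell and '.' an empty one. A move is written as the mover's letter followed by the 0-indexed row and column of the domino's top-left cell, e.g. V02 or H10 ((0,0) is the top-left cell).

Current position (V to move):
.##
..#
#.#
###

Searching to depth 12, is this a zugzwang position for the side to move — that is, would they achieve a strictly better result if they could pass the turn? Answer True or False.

zugzwang(.##/..#/#.#/###, V) = False

[.##/..#/#.#/###] V move#1: V00:+1/###/#.#/#.#/###*, V11:+1/.##/.##/###/###
[###/#.#/#.#/###] end (terminal -1, H#2); searched .##/..#/#.#/### to 12
suppose V passes — search the same position with H to move:
pass> [.##/..#/#.#/###] H move#1: H10:+1/.##/###/#.#/###*
pass> [.##/###/#.#/###] end (terminal -1, V#2); searched .##/..#/#.#/### to 12
for V: play +1, pass -1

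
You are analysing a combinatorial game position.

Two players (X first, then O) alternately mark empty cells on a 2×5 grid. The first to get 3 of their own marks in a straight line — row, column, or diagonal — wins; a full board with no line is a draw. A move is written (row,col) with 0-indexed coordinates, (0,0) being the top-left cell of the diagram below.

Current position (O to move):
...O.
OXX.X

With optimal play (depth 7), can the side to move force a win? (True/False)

O winning at [...O./OXX.X]: False

p1 O@[...O./OXX.X]: (0,0)[O..O./OXX.X]-1 (0,1)[.O.O./OXX.X]-1 (0,2)[..OO./OXX.X]-1 (0,4)[...OO/OXX.X]-1 (1,3)[...O./OXXOX]+0*
p2 X@[...O./OXXOX]: (0,0)[X..O./OXXOX]-1 (0,1)[.X.O./OXXOX]+0* (0,2)[..XO./OXXOX]+0 (0,4)[...OX/OXXOX]+0
p3 O@[.X.O./OXXOX]: (0,0)[OX.O./OXXOX]+0* (0,2)[.XOO./OXXOX]+0 (0,4)[.X.OO/OXXOX]+0
p4 X@[OX.O./OXXOX]: (0,2)[OXXO./OXXOX]+0* (0,4)[OX.OX/OXXOX]+0
p5 O@[OXXO./OXXOX]: (0,4)[OXXOO/OXXOX]+0*
p6 X@[OXXOO/OXXOX] terminal +0; root [...O./OXX.X] d7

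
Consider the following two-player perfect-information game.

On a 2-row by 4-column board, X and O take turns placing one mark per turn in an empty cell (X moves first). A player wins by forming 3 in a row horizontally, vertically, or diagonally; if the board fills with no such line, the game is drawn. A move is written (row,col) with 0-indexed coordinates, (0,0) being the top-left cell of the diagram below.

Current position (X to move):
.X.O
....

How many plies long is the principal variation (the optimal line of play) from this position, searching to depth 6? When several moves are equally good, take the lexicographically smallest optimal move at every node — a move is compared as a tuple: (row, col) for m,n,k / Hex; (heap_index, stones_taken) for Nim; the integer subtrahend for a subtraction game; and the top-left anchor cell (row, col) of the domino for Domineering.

PV length from [.X.O/....]: 6 plies

ply 1, X at .X.O/.... | (0,0)=+0→XX.O/....*; (0,2)=+0→.XXO/....; (1,0)=+0→.X.O/X...; (1,1)=+0→.X.O/.X..; (1,2)=+0→.X.O/..X.; (1,3)=+0→.X.O/...X
ply 2, O at XX.O/.... | (0,2)=+0→XXOO/....*; (1,0)=-1→XX.O/O...; (1,1)=-1→XX.O/.O..; (1,2)=-1→XX.O/..O.; (1,3)=-1→XX.O/...O
ply 3, X at XXOO/.... | (1,0)=+0→XXOO/X...*; (1,1)=+0→XXOO/.X..; (1,2)=+0→XXOO/..X.; (1,3)=+0→XXOO/...X
ply 4, O at XXOO/X... | (1,1)=+0→XXOO/XO..*; (1,2)=+0→XXOO/X.O.; (1,3)=+0→XXOO/X..O
ply 5, X at XXOO/XO.. | (1,2)=+0→XXOO/XOX.*; (1,3)=+0→XXOO/XO.X
ply 6, O at XXOO/XOX. | (1,3)=+0→XXOO/XOXO*
ply 7: XXOO/XOXO is terminal +0 (X); from .X.O/.... depth 6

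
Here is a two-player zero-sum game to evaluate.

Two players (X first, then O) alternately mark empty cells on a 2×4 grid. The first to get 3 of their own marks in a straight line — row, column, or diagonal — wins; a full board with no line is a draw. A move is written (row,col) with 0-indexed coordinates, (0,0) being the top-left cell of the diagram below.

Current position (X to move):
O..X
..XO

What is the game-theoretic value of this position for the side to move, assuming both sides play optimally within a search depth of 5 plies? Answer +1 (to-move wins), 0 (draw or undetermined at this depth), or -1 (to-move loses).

p1 X@[O..X/..XO]: (0,1)[OX.X/..XO]+0* (0,2)[O.XX/..XO]+0 (1,0)[O..X/X.XO]+0 (1,1)[O..X/.XXO]+0
p2 O@[OX.X/..XO]: (0,2)[OXOX/..XO]+0* (1,0)[OX.X/O.XO]-1 (1,1)[OX.X/.OXO]-1
p3 X@[OXOX/..XO]: (1,0)[OXOX/X.XO]+0* (1,1)[OXOX/.XXO]+0
p4 O@[OXOX/X.XO]: (1,1)[OXOX/XOXO]+0*
p5 X@[OXOX/XOXO] terminal +0; root [O..X/..XO] d5

value(O..X/..XO, X) = 0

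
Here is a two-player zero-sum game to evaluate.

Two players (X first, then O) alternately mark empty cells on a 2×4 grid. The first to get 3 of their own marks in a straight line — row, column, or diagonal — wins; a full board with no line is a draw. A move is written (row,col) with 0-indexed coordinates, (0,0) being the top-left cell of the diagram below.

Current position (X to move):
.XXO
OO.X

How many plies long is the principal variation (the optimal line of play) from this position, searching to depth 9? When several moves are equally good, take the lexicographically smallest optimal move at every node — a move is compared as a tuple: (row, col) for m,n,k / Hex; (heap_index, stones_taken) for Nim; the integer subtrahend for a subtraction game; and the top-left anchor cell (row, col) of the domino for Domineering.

[.XXO/OO.X] X move#1: (0,0):+1/XXXO/OO.X*, (1,2):+0/.XXO/OOXX
[XXXO/OO.X] end (terminal -1, O#2); searched .XXO/OO.X to 9

PV length from [.XXO/OO.X]: 1 ply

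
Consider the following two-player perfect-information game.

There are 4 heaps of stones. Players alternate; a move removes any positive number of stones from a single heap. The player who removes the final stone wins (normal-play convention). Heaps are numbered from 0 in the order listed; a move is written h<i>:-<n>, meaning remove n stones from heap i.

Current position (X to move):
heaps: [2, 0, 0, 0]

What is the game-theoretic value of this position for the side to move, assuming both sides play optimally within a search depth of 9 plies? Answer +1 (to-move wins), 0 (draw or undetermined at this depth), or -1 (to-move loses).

value((2,0,0,0), X) = +1

p1 X@[(2,0,0,0)]: h0:-1[(1,0,0,0)]-1 h0:-2[(0,0,0,0)]+1*
p2 O@[(0,0,0,0)] terminal -1; root [(2,0,0,0)] d9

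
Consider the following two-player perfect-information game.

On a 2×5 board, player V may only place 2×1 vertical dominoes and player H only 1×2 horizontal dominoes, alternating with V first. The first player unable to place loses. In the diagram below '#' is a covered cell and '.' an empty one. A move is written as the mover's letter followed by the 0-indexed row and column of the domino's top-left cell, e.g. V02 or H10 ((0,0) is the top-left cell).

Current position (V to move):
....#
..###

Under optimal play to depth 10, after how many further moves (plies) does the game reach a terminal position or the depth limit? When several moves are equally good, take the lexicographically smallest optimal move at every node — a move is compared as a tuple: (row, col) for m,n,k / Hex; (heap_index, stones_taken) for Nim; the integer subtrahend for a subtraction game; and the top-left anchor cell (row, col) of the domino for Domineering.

PV length from [....#/..###]: 3 plies

ply 1, V at ....#/..### | V00=-1→#...#/#.###; V01=+1→.#..#/.####*
ply 2, H at .#..#/.#### | H02=-1→.####/.####*
ply 3, V at .####/.#### | V00=+1→#####/#####*
ply 4: #####/##### is terminal -1 (H); from ....#/..### depth 10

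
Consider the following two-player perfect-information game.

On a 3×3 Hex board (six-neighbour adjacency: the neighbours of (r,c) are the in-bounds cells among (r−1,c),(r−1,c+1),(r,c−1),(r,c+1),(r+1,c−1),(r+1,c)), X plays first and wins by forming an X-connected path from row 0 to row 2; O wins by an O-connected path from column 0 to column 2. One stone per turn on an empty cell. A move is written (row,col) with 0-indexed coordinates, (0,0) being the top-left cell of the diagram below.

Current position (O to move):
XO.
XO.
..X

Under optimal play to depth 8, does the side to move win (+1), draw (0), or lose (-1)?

[XO./XO./..X] O move#1: (0,2):-1/XOO/XO./..X, (1,2):-1/XO./XOO/..X, (2,0):+1/XO./XO./O.X*, (2,1):-1/XO./XO./.OX
[XO./XO./O.X] X move#2: (0,2):-1/XOX/XO./O.X*, (1,2):-1/XO./XOX/O.X, (2,1):-1/XO./XO./OXX
[XOX/XO./O.X] O move#3: (1,2):+1/XOX/XOO/O.X*, (2,1):-1/XOX/XO./OOX
[XOX/XOO/O.X] end (terminal -1, X#4); searched XO./XO./..X to 8

value(XO./XO./..X, O) = +1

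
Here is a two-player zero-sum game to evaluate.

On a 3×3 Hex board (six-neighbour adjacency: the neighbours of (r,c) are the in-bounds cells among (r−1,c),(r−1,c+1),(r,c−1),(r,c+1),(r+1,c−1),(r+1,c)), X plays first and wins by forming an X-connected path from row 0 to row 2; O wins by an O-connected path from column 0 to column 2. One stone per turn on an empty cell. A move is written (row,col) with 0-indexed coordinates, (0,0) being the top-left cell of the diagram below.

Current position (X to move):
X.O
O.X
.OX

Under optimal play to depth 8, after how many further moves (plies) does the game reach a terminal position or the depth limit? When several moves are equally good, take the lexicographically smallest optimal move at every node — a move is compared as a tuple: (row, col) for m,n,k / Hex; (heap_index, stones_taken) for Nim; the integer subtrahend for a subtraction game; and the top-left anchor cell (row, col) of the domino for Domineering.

ply 1, X at X.O/O.X/.OX | (0,1)=-1→XXO/O.X/.OX*; (1,1)=-1→X.O/OXX/.OX; (2,0)=-1→X.O/O.X/XOX
ply 2, O at XXO/O.X/.OX | (1,1)=+1→XXO/OOX/.OX*; (2,0)=-1→XXO/O.X/OOX
ply 3: XXO/OOX/.OX is terminal -1 (X); from X.O/O.X/.OX depth 8

PV length from [X.O/O.X/.OX]: 2 plies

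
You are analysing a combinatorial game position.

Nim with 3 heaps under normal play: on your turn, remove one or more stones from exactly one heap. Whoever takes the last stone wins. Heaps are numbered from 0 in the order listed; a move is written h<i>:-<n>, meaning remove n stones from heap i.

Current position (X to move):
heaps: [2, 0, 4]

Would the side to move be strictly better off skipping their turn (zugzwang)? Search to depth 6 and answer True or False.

zugzwang((2,0,4), X) = False

ply 1, X at (2,0,4) | h0:-1=-1→(1,0,4); h0:-2=-1→(0,0,4); h2:-1=-1→(2,0,3); h2:-2=+1→(2,0,2)*; h2:-3=-1→(2,0,1); h2:-4=-1→(2,0,0)
ply 2, O at (2,0,2) | h0:-1=-1→(1,0,2)*; h0:-2=-1→(0,0,2); h2:-1=-1→(2,0,1); h2:-2=-1→(2,0,0)
ply 3, X at (1,0,2) | h0:-1=-1→(0,0,2); h2:-1=+1→(1,0,1)*; h2:-2=-1→(1,0,0)
ply 4, O at (1,0,1) | h0:-1=-1→(0,0,1)*; h2:-1=-1→(1,0,0)
ply 5, X at (0,0,1) | h2:-1=+1→(0,0,0)*
ply 6: (0,0,0) is terminal -1 (O); from (2,0,4) depth 6
if X skipped the turn, O would face:
~ ply 1, O at (2,0,4) | h0:-1=-1→(1,0,4); h0:-2=-1→(0,0,4); h2:-1=-1→(2,0,3); h2:-2=+1→(2,0,2)*; h2:-3=-1→(2,0,1); h2:-4=-1→(2,0,0)
~ ply 2, X at (2,0,2) | h0:-1=-1→(1,0,2)*; h0:-2=-1→(0,0,2); h2:-1=-1→(2,0,1); h2:-2=-1→(2,0,0)
~ ply 3, O at (1,0,2) | h0:-1=-1→(0,0,2); h2:-1=+1→(1,0,1)*; h2:-2=-1→(1,0,0)
~ ply 4, X at (1,0,1) | h0:-1=-1→(0,0,1)*; h2:-1=-1→(1,0,0)
~ ply 5, O at (0,0,1) | h2:-1=+1→(0,0,0)*
~ ply 6: (0,0,0) is terminal -1 (X); from (2,0,4) depth 6
compare (X): move=+1 vs pass=-1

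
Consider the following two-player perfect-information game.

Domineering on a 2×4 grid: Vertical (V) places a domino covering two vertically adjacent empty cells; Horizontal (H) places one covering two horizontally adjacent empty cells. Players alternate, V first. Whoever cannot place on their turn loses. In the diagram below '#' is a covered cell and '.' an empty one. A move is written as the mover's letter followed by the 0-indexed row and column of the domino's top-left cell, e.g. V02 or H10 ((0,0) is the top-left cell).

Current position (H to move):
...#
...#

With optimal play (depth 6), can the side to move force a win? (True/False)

p1 H@[...#/...#]: H00[##.#/...#]+1* H01[.###/...#]+1 H10[...#/##.#]+1 H11[...#/.###]+1
p2 V@[##.#/...#]: V02[####/..##]-1*
p3 H@[####/..##]: H10[####/####]+1*
p4 V@[####/####] terminal -1; root [...#/...#] d6

H winning at [...#/...#]: True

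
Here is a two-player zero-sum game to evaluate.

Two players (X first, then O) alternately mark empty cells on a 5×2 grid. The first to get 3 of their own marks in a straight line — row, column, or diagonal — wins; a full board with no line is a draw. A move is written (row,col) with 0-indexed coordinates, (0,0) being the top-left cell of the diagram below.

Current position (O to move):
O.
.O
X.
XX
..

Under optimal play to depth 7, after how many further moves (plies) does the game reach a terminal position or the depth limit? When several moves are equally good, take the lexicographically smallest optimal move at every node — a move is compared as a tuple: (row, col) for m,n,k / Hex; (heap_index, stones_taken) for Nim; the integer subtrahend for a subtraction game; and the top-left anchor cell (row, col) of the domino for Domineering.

[O./.O/X./XX/..] O move#1: (0,1):-1/OO/.O/X./XX/..*, (1,0):-1/O./OO/X./XX/.., (2,1):-1/O./.O/XO/XX/.., (4,0):-1/O./.O/X./XX/O., (4,1):-1/O./.O/X./XX/.O
[OO/.O/X./XX/..] X move#2: (1,0):+1/OO/XO/X./XX/..*, (2,1):+1/OO/.O/XX/XX/.., (4,0):+1/OO/.O/X./XX/X., (4,1):-1/OO/.O/X./XX/.X
[OO/XO/X./XX/..] end (terminal -1, O#3); searched O./.O/X./XX/.. to 7

PV length from [O./.O/X./XX/..]: 2 plies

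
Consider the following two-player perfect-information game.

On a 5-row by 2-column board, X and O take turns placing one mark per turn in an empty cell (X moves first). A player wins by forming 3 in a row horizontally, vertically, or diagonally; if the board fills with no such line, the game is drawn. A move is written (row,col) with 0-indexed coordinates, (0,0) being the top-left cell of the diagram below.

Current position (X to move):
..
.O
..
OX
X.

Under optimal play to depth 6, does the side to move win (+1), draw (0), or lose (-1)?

value(../.O/../OX/X., X) = 0

ply 1, X at ../.O/../OX/X. | (0,0)=+0→X./.O/../OX/X.*; (0,1)=+0→.X/.O/../OX/X.; (1,0)=+0→../XO/../OX/X.; (2,0)=+0→../.O/X./OX/X.; (2,1)=+0→../.O/.X/OX/X.; (4,1)=+0→../.O/../OX/XX
ply 2, O at X./.O/../OX/X. | (0,1)=+0→XO/.O/../OX/X.*; (1,0)=+0→X./OO/../OX/X.; (2,0)=+0→X./.O/O./OX/X.; (2,1)=+0→X./.O/.O/OX/X.; (4,1)=+0→X./.O/../OX/XO
ply 3, X at XO/.O/../OX/X. | (1,0)=-1→XO/XO/../OX/X.; (2,0)=-1→XO/.O/X./OX/X.; (2,1)=+0→XO/.O/.X/OX/X.*; (4,1)=-1→XO/.O/../OX/XX
ply 4, O at XO/.O/.X/OX/X. | (1,0)=-1→XO/OO/.X/OX/X.; (2,0)=-1→XO/.O/OX/OX/X.; (4,1)=+0→XO/.O/.X/OX/XO*
ply 5, X at XO/.O/.X/OX/XO | (1,0)=+0→XO/XO/.X/OX/XO*; (2,0)=+0→XO/.O/XX/OX/XO
ply 6, O at XO/XO/.X/OX/XO | (2,0)=+0→XO/XO/OX/OX/XO*
ply 7: XO/XO/OX/OX/XO is terminal +0 (X); from ../.O/../OX/X. depth 6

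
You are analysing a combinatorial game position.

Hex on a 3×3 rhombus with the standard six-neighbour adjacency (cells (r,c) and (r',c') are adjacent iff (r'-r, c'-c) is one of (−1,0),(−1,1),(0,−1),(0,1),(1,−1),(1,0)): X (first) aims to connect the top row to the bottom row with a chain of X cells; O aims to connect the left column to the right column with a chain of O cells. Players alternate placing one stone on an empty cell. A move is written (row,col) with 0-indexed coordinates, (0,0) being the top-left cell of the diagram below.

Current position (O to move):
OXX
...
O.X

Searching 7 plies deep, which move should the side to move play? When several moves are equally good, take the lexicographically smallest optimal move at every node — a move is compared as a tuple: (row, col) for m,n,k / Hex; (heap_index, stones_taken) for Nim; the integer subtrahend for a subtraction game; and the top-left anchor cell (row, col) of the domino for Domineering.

O's best at [OXX/.../O.X]: (1,2)

p1 O@[OXX/.../O.X]: (1,0)[OXX/O../O.X]-1 (1,1)[OXX/.O./O.X]-1 (1,2)[OXX/..O/O.X]+1* (2,1)[OXX/.../OOX]-1
p2 X@[OXX/..O/O.X]: (1,0)[OXX/X.O/O.X]-1* (1,1)[OXX/.XO/O.X]-1 (2,1)[OXX/..O/OXX]-1
p3 O@[OXX/X.O/O.X]: (1,1)[OXX/XOO/O.X]+1* (2,1)[OXX/X.O/OOX]+1
p4 X@[OXX/XOO/O.X] terminal -1; root [OXX/.../O.X] d7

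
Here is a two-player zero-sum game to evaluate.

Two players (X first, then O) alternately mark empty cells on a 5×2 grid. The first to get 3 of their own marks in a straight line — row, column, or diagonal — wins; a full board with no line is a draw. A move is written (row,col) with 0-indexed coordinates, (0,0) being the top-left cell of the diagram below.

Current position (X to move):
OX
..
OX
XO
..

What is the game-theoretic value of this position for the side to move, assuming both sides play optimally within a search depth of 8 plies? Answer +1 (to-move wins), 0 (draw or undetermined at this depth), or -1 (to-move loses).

ply 1, X at OX/../OX/XO/.. | (1,0)=+0→OX/X./OX/XO/..; (1,1)=+1→OX/.X/OX/XO/..*; (4,0)=-1→OX/../OX/XO/X.; (4,1)=-1→OX/../OX/XO/.X
ply 2: OX/.X/OX/XO/.. is terminal -1 (O); from OX/../OX/XO/.. depth 8

value(OX/../OX/XO/.., X) = +1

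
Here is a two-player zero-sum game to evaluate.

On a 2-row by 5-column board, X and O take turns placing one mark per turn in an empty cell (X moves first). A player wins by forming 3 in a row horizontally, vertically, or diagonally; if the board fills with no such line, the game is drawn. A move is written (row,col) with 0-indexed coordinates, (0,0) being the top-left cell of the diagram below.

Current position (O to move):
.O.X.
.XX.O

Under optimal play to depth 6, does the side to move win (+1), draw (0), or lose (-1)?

value(.O.X./.XX.O, O) = -1

ply 1, O at .O.X./.XX.O | (0,0)=-1→OO.X./.XX.O*; (0,2)=-1→.OOX./.XX.O; (0,4)=-1→.O.XO/.XX.O; (1,0)=-1→.O.X./OXX.O; (1,3)=-1→.O.X./.XXOO
ply 2, X at OO.X./.XX.O | (0,2)=+1→OOXX./.XX.O*; (0,4)=-1→OO.XX/.XX.O; (1,0)=+1→OO.X./XXX.O; (1,3)=+1→OO.X./.XXXO
ply 3, O at OOXX./.XX.O | (0,4)=-1→OOXXO/.XX.O*; (1,0)=-1→OOXX./OXX.O; (1,3)=-1→OOXX./.XXOO
ply 4, X at OOXXO/.XX.O | (1,0)=+1→OOXXO/XXX.O*; (1,3)=+1→OOXXO/.XXXO
ply 5: OOXXO/XXX.O is terminal -1 (O); from .O.X./.XX.O depth 6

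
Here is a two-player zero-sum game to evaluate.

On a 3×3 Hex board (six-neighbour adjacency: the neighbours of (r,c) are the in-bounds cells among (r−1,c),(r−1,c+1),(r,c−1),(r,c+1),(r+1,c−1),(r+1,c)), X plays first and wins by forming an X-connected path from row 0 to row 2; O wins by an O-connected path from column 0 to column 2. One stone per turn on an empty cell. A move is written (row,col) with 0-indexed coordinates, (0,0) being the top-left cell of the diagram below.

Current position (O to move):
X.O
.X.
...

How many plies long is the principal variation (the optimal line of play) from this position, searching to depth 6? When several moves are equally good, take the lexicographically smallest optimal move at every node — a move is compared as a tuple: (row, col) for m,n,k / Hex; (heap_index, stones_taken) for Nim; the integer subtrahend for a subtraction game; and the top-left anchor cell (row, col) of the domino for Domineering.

PV length from [X.O/.X./...]: 4 plies

[X.O/.X./...] O move#1: (0,1):-1/XOO/.X./...*, (1,0):-1/X.O/OX./..., (1,2):-1/X.O/.XO/..., (2,0):-1/X.O/.X./O.., (2,1):-1/X.O/.X./.O., (2,2):-1/X.O/.X./..O
[XOO/.X./...] X move#2: (1,0):+1/XOO/XX./...*, (1,2):-1/XOO/.XX/..., (2,0):-1/XOO/.X./X.., (2,1):-1/XOO/.X./.X., (2,2):-1/XOO/.X./..X
[XOO/XX./...] O move#3: (1,2):-1/XOO/XXO/...*, (2,0):-1/XOO/XX./O.., (2,1):-1/XOO/XX./.O., (2,2):-1/XOO/XX./..O
[XOO/XXO/...] X move#4: (2,0):+1/XOO/XXO/X..*, (2,1):+1/XOO/XXO/.X., (2,2):+1/XOO/XXO/..X
[XOO/XXO/X..] end (terminal -1, O#5); searched X.O/.X./... to 6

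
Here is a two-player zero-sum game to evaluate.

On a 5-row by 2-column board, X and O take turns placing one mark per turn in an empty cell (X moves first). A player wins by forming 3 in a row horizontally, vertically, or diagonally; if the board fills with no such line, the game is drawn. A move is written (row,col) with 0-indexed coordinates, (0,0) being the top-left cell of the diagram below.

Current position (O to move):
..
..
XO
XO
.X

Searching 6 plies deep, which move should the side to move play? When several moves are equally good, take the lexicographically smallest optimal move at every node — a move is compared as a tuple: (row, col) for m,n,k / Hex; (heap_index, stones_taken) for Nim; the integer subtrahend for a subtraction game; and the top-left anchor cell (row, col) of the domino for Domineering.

O's best at [../../XO/XO/.X]: (1,1)

ply 1, O at ../../XO/XO/.X | (0,0)=-1→O./../XO/XO/.X; (0,1)=-1→.O/../XO/XO/.X; (1,0)=-1→../O./XO/XO/.X; (1,1)=+1→../.O/XO/XO/.X*; (4,0)=-1→../../XO/XO/OX
ply 2: ../.O/XO/XO/.X is terminal -1 (X); from ../../XO/XO/.X depth 6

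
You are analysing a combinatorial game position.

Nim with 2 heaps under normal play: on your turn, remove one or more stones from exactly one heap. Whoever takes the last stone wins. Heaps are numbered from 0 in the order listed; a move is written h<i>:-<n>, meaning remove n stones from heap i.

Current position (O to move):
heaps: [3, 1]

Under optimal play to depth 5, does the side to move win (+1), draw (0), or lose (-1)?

value((3,1), O) = +1

[(3,1)] O move#1: h0:-1:-1/(2,1), h0:-2:+1/(1,1)*, h0:-3:-1/(0,1), h1:-1:-1/(3,0)
[(1,1)] X move#2: h0:-1:-1/(0,1)*, h1:-1:-1/(1,0)
[(0,1)] O move#3: h1:-1:+1/(0,0)*
[(0,0)] end (terminal -1, X#4); searched (3,1) to 5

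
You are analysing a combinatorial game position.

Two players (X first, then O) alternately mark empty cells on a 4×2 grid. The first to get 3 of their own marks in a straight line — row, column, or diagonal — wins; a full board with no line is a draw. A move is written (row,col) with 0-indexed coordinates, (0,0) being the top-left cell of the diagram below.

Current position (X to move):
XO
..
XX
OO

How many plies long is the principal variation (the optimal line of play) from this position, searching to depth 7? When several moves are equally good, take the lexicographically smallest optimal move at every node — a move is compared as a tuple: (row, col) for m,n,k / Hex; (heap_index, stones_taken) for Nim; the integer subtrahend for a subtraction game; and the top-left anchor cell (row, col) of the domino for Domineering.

PV length from [XO/../XX/OO]: 1 ply

[XO/../XX/OO] X move#1: (1,0):+1/XO/X./XX/OO*, (1,1):+0/XO/.X/XX/OO
[XO/X./XX/OO] end (terminal -1, O#2); searched XO/../XX/OO to 7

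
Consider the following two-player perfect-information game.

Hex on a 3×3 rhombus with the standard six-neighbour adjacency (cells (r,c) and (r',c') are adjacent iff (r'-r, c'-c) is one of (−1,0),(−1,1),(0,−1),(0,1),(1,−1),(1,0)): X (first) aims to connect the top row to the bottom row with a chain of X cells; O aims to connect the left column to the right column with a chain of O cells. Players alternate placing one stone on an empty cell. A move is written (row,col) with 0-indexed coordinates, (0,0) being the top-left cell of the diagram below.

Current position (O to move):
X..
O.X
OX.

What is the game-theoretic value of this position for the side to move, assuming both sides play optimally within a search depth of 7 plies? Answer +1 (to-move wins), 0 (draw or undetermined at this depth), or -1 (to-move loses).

[X../O.X/OX.] O move#1: (0,1):-1/XO./O.X/OX., (0,2):+1/X.O/O.X/OX.*, (1,1):-1/X../OOX/OX., (2,2):-1/X../O.X/OXO
[X.O/O.X/OX.] X move#2: (0,1):-1/XXO/O.X/OX.*, (1,1):-1/X.O/OXX/OX., (2,2):-1/X.O/O.X/OXX
[XXO/O.X/OX.] O move#3: (1,1):+1/XXO/OOX/OX.*, (2,2):-1/XXO/O.X/OXO
[XXO/OOX/OX.] end (terminal -1, X#4); searched X../O.X/OX. to 7

value(X../O.X/OX., O) = +1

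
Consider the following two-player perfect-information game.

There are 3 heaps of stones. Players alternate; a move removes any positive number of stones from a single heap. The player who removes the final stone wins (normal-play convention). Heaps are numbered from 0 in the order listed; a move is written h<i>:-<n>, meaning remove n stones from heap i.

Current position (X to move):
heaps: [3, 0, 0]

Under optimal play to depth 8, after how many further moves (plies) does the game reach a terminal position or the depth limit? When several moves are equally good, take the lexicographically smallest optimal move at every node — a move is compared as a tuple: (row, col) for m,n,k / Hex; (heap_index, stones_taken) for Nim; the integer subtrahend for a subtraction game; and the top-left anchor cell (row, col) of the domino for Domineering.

[(3,0,0)] X move#1: h0:-1:-1/(2,0,0), h0:-2:-1/(1,0,0), h0:-3:+1/(0,0,0)*
[(0,0,0)] end (terminal -1, O#2); searched (3,0,0) to 8

PV length from [(3,0,0)]: 1 ply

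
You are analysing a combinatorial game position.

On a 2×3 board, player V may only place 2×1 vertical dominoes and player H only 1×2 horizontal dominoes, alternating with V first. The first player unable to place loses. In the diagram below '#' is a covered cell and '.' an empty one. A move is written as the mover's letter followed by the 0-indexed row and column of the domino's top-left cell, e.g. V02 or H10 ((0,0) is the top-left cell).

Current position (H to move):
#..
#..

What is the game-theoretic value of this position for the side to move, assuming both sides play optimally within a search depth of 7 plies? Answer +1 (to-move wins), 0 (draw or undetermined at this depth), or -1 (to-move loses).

value(#../#.., H) = +1

[#../#..] H move#1: H01:+1/###/#..*, H11:+1/#../###
[###/#..] end (terminal -1, V#2); searched #../#.. to 7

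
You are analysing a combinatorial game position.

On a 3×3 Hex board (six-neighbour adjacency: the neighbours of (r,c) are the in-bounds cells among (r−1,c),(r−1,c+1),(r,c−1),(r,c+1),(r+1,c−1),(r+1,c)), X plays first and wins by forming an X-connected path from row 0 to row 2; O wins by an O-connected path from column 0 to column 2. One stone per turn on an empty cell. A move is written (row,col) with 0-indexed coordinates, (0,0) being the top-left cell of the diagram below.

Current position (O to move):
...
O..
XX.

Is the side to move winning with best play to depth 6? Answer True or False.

O winning at [.../O../XX.]: True

p1 O@[.../O../XX.]: (0,0)[O../O../XX.]-1 (0,1)[.O./O../XX.]-1 (0,2)[..O/O../XX.]+1* (1,1)[.../OO./XX.]+1 (1,2)[.../O.O/XX.]-1 (2,2)[.../O../XXO]-1
p2 X@[..O/O../XX.]: (0,0)[X.O/O../XX.]-1* (0,1)[.XO/O../XX.]-1 (1,1)[..O/OX./XX.]-1 (1,2)[..O/O.X/XX.]-1 (2,2)[..O/O../XXX]-1
p3 O@[X.O/O../XX.]: (0,1)[XOO/O../XX.]+1* (1,1)[X.O/OO./XX.]+1 (1,2)[X.O/O.O/XX.]+1 (2,2)[X.O/O../XXO]+1
p4 X@[XOO/O../XX.] terminal -1; root [.../O../XX.] d6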